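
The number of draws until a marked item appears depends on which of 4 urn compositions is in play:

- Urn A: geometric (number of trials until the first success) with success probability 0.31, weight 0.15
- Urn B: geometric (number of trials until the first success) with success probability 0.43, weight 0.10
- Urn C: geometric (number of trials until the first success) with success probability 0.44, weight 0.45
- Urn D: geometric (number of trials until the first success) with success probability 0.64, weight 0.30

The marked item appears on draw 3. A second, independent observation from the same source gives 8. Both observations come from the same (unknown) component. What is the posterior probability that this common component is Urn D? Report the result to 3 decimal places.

By Bayes' theorem, P(k | x) = π_k f_k(x) / Σ_j π_j f_j(x).
Since both observations come from the same component, the likelihood for component k is f_k(x₁)·f_k(x₂).
  p_A = [0.31·(1−0.31)^2 = 0.31·0.4761 = 0.147591] × [0.0230837] = 0.00340695
  p_B = [0.43·(1−0.43)^2 = 0.43·0.3249 = 0.139707] × [0.00840606] = 0.00117439
  p_C = [0.44·(1−0.44)^2 = 0.44·0.3136 = 0.137984] × [0.00759922] = 0.00104857
  p_D = [0.64·(1−0.64)^2 = 0.64·0.1296 = 0.082944] × [0.000501531] = 4.1599e-05
Prior × likelihood for each component:
  π_A·p_A = 0.15 × 0.00340695 = 0.000511042
  π_B·p_B = 0.10 × 0.00117439 = 0.000117439
  π_C·p_C = 0.45 × 0.00104857 = 0.000471857
  π_D·p_D = 0.30 × 4.1599e-05 = 1.24797e-05
Evidence: 0.000511042 + 0.000117439 + 0.000471857 + 1.24797e-05 = 0.00111282
P(Urn D | x) ≈ 0.011

0.011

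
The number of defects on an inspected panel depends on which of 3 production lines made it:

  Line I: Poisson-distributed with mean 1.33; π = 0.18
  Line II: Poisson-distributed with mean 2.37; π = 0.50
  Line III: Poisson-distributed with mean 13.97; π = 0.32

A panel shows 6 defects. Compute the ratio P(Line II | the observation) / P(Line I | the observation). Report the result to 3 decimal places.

31.435

Posterior odds = (w_i f_i(x)) / (w_j f_j(x)); the normalising sum cancels.
Component likelihoods at x = 6 defects:
  f_I = e^(−1.33)·1.33^6/6! = 0.00203313
  f_II = e^(−2.37)·2.37^6/6! = 0.023008
  f_III = e^(−13.97)·13.97^6/6! = 0.0088461
Odds = (0.50/0.18) × (0.023008/0.00203313) = 2.77778 × 11.3165 ≈ 31.435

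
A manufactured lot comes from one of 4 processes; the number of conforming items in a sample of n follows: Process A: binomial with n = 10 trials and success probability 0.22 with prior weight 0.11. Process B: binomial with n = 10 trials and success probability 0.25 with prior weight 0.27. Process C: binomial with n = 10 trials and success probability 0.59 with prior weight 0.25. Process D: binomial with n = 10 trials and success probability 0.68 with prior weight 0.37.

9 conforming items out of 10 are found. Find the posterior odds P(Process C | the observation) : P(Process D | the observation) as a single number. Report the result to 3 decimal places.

Since P(k|x) ∝ π_k f_k(x), the posterior odds are π_i f_i(x) / (π_j f_j(x)).
Binomial probabilities:
  L_A = 9.4167e-06
  L_B = 2.86102e-05
  L_C = 0.0355183
  L_D = 0.0994787
Posterior odds = (π_C·L_C) / (π_D·L_D) = (0.25·0.0355183) / (0.37·0.0994787) = 0.00887957 / 0.0368071 ≈ 0.241

0.241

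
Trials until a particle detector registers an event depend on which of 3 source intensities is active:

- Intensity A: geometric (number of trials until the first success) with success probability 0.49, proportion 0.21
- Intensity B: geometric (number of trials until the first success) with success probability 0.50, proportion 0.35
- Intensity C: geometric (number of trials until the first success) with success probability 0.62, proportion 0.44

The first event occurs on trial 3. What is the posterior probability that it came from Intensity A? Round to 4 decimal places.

0.2435

P(component k | x) = π_k·f_k(x) / marginal(x), where marginal(x) = Σ_j π_j·f_j(x).
Evaluate each component's likelihood at the observed value:
  f_A = 0.49·(1−0.49)^2 = 0.49·0.2601 = 0.127449
  f_B = 0.50·(1−0.50)^2 = 0.50·0.25 = 0.125
  f_C = 0.62·(1−0.62)^2 = 0.62·0.1444 = 0.089528
Unnormalised posteriors:
  π_A·f_A = 0.21 × 0.127449 = 0.0267643
  π_B·f_B = 0.35 × 0.125 = 0.04375
  π_C·f_C = 0.44 × 0.089528 = 0.0393923
Evidence: 0.0267643 + 0.04375 + 0.0393923 = 0.109907
So the posterior for Intensity A is 0.0267643 / 0.109907 ≈ 0.2435.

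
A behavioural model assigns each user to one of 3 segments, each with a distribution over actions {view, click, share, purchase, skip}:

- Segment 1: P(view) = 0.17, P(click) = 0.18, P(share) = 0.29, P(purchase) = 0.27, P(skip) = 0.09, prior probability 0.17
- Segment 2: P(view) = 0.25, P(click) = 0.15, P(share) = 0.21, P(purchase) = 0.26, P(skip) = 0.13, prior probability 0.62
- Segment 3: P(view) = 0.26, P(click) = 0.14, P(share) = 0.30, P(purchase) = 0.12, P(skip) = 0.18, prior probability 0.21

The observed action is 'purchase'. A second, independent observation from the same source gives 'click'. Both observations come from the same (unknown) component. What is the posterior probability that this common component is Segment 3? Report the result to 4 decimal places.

0.0981

By Bayes' theorem, P(k | x) = π_k f_k(x) / Σ_j π_j f_j(x).
Since both observations come from the same component, the likelihood for component k is f_k(x₁)·f_k(x₂).
  L_1 = [0.27] × [0.18] = 0.0486
  L_2 = [0.26] × [0.15] = 0.039
  L_3 = [0.12] × [0.14] = 0.0168
Unnormalised posteriors:
  π_1·L_1 = 0.17 × 0.0486 = 0.008262
  π_2·L_2 = 0.62 × 0.039 = 0.02418
  π_3·L_3 = 0.21 × 0.0168 = 0.003528
Marginal: 0.008262 + 0.02418 + 0.003528 = 0.03597
Responsibility of Segment 3: 0.003528 / 0.03597 ≈ 0.0981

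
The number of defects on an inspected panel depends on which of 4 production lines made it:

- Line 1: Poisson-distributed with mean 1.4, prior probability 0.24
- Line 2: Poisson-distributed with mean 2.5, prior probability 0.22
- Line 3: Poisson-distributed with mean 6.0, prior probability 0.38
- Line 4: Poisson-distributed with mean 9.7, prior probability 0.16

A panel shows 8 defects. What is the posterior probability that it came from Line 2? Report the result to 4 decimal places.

0.0116

P(component k | x) = P(Z=k)·f_k(x) / marginal(x), where marginal(x) = Σ_j P(Z=j)·f_j(x).
Evaluate each component's likelihood at the observed value:
  p_1 = e^(−1.4)·1.4^8/8! = 9.02592e-05
  p_2 = e^(−2.5)·2.5^8/8! = 0.00310644
  p_3 = e^(−6.0)·6.0^8/8! = 0.103258
  p_4 = e^(−9.7)·9.7^8/8! = 0.119123
Unnormalised posteriors:
  P(Z=1)·p_1 = 0.24 × 9.02592e-05 = 2.16622e-05
  P(Z=2)·p_2 = 0.22 × 0.00310644 = 0.000683417
  P(Z=3)·p_3 = 0.38 × 0.103258 = 0.0392379
  P(Z=4)·p_4 = 0.16 × 0.119123 = 0.0190597
Marginal: 2.16622e-05 + 0.000683417 + 0.0392379 + 0.0190597 = 0.0590028
So the posterior for Line 2 is 0.000683417 / 0.0590028 ≈ 0.0116.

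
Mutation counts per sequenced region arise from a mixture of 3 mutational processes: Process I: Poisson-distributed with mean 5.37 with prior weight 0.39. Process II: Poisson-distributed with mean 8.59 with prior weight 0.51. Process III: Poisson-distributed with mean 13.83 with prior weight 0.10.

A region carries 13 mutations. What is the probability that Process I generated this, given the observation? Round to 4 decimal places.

Posterior ∝ prior × likelihood, so P(k | x) ∝ π_k f_k(x); normalise over all components.
Poisson probabilities:
  p_I = 0.00230794
  p_II = 0.0414039
  p_III = 0.10718
Multiply by the mixture weights:
  π_I·p_I = 0.39 × 0.00230794 = 0.000900096
  π_II·p_II = 0.51 × 0.0414039 = 0.021116
  π_III·p_III = 0.10 × 0.10718 = 0.010718
Sum: 0.000900096 + 0.021116 + 0.010718 = 0.0327341
P(Process I | 13 mutations) ≈ 0.0275

0.0275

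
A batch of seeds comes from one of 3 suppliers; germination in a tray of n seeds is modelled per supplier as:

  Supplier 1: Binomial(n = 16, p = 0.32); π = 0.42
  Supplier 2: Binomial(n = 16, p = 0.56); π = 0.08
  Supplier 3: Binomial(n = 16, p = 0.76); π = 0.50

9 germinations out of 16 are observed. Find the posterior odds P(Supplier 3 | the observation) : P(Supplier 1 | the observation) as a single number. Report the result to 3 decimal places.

Posterior odds = (π_i f_i(x)) / (π_j f_j(x)); the normalising sum cancels.
Binomial probabilities:
  f_1 = C(16,9)·0.32^9·0.68^7 = 11440·3.51844e-05·0.0672299 = 0.0270606
  f_2 = C(16,9)·0.56^9·0.44^7 = 11440·0.00541617·0.00319278 = 0.197828
  f_3 = C(16,9)·0.76^9·0.24^7 = 11440·0.0845906·4.58647e-05 = 0.0443841
0.022192 / 0.0113655 ≈ 1.953

1.953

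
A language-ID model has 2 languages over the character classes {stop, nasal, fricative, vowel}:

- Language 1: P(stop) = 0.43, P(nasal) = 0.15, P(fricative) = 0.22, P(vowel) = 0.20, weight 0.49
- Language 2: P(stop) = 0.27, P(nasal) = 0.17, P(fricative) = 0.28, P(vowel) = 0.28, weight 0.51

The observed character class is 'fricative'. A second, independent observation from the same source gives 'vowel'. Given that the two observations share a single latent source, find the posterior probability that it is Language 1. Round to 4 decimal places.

0.3503

The responsibility of component k is π_k f_k(x) divided by Σ_j π_j f_j(x).
Since both observations come from the same component, the likelihood for component k is f_k(x₁)·f_k(x₂).
  f_1 = [0.22] × [0.2] = 0.044
  f_2 = [0.28] × [0.28] = 0.0784
Weight by the priors:
  π_1·f_1 = 0.49 × 0.044 = 0.02156
  π_2·f_2 = 0.51 × 0.0784 = 0.039984
Evidence: 0.02156 + 0.039984 = 0.061544
P(Language 1 | x₁, x₂) = 0.02156 / 0.061544 ≈ 0.3503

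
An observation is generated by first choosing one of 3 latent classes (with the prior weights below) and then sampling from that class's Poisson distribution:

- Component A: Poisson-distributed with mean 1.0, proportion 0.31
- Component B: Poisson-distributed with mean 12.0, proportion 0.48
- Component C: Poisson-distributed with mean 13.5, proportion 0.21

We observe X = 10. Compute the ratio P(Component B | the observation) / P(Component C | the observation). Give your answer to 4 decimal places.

Only the two components matter; the odds are (π_i f_i(x)) / (π_j f_j(x)).
Component likelihoods at x = 10:
  p_A = 1.01378e-07
  p_B = 0.104837
  p_C = 0.0759625
Odds = (0.48/0.21) × (0.104837/0.0759625) = 2.28571 × 1.38012 ≈ 3.1546

3.1546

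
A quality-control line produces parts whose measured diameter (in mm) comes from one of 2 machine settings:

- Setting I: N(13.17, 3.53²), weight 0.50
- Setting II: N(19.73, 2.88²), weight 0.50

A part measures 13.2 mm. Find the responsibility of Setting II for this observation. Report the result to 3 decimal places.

0.086

P(component k | x) = P(Z=k)·f_k(x) / marginal(x), where marginal(x) = Σ_j P(Z=j)·f_j(x).
Evaluate each component's likelihood at the observed value:
  p_I = (1/(3.53·√(2π)))·exp(−(13.2−13.17)²/(2·3.53²)) = 0.113015·exp(-0.00004) = 0.113011
  p_II = (1/(2.88·√(2π)))·exp(−(13.2−19.73)²/(2·2.88²)) = 0.138522·exp(-2.57046) = 0.0105969
Multiply by the mixture weights:
  P(Z=I)·p_I = 0.50 × 0.113011 = 0.0565054
  P(Z=II)·p_II = 0.50 × 0.0105969 = 0.00529846
Evidence: 0.0565054 + 0.00529846 = 0.0618038
P(Setting II | x) = 0.00529846 / 0.0618038 ≈ 0.086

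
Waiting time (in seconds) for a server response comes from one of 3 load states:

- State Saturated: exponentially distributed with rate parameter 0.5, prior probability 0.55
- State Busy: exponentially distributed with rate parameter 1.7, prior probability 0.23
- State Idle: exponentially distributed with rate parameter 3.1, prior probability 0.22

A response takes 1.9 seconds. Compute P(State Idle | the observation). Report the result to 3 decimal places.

0.015

Apply Bayes' rule: the posterior for each component is proportional to its prior times its likelihood at x.
Evaluate each component's likelihood at the observed value:
  p_Saturated = 0.5·e^(−0.5·1.9) = 0.5·e^(−0.9500) = 0.193371
  p_Busy = 1.7·e^(−1.7·1.9) = 1.7·e^(−3.2300) = 0.0672477
  p_Idle = 3.1·e^(−3.1·1.9) = 3.1·e^(−5.8900) = 0.00857763
Prior × likelihood for each component:
  P(Z=Saturated)·p_Saturated = 0.55 × 0.193371 = 0.106354
  P(Z=Busy)·p_Busy = 0.23 × 0.0672477 = 0.015467
  P(Z=Idle)·p_Idle = 0.22 × 0.00857763 = 0.00188708
Sum: 0.106354 + 0.015467 + 0.00188708 = 0.123708
P(State Idle | the observation) ≈ 0.015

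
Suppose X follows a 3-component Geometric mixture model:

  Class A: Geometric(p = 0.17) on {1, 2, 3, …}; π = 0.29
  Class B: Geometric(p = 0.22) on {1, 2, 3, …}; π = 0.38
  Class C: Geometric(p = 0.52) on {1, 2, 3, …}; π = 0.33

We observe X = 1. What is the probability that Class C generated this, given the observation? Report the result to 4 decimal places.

0.5635

P(component k | x) = π_k·f_k(x) / marginal(x), where marginal(x) = Σ_j π_j·f_j(x).
Component likelihoods at x = 1:
  L_A = 0.17·(1−0.17)^0 = 0.17·1 = 0.17
  L_B = 0.22·(1−0.22)^0 = 0.22·1 = 0.22
  L_C = 0.52·(1−0.52)^0 = 0.52·1 = 0.52
Unnormalised posteriors:
  π_A·L_A = 0.29 × 0.17 = 0.0493
  π_B·L_B = 0.38 × 0.22 = 0.0836
  π_C·L_C = 0.33 × 0.52 = 0.1716
Sum: 0.0493 + 0.0836 + 0.1716 = 0.3045
P(Class C | x) ≈ 0.5635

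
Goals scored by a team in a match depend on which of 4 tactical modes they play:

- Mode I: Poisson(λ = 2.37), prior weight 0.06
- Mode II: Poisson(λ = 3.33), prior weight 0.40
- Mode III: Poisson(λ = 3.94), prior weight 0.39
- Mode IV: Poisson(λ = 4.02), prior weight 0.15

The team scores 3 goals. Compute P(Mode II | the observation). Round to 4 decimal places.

Apply Bayes' rule: the posterior for each component is proportional to its prior times its likelihood at x.
Evaluate each component's likelihood at the observed value:
  p_I = 0.207403
  p_II = 0.220283
  p_III = 0.198252
  p_IV = 0.194385
Prior × likelihood for each component:
  π_I·p_I = 0.06 × 0.207403 = 0.0124442
  π_II·p_II = 0.40 × 0.220283 = 0.0881132
  π_III·p_III = 0.39 × 0.198252 = 0.0773182
  π_IV·p_IV = 0.15 × 0.194385 = 0.0291578
Marginal: 0.0124442 + 0.0881132 + 0.0773182 + 0.0291578 = 0.207033
P(Mode II | the observation) = 0.0881132 / 0.207033 ≈ 0.4256

0.4256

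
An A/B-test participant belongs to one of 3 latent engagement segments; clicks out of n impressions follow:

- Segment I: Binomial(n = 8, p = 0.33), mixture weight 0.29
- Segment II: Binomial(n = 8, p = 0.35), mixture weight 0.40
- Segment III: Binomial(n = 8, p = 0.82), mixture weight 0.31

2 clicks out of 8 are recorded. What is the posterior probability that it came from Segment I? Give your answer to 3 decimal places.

P(component k | x) = π_k·f_k(x) / marginal(x), where marginal(x) = Σ_j π_j·f_j(x).
Binomial probabilities:
  f_I = C(8,2)·0.33^2·0.67^6 = 28·0.1089·0.0904584 = 0.275826
  f_II = C(8,2)·0.35^2·0.65^6 = 28·0.1225·0.0754189 = 0.258687
  f_III = C(8,2)·0.82^2·0.18^6 = 28·0.6724·3.40122e-05 = 0.000640355
Multiply by the mixture weights:
  π_I·f_I = 0.29 × 0.275826 = 0.0799895
  π_II·f_II = 0.40 × 0.258687 = 0.103475
  π_III·f_III = 0.31 × 0.000640355 = 0.00019851
Normaliser: 0.0799895 + 0.103475 + 0.00019851 = 0.183663
P(Segment I | data) ≈ 0.436

0.436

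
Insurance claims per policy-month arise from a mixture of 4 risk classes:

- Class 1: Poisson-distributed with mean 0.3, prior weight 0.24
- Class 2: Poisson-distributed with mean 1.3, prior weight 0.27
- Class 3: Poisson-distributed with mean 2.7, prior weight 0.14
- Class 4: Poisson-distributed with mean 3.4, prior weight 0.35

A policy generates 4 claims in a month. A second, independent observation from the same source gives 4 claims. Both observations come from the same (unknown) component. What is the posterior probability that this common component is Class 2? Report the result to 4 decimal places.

0.0184

P(component k | x) = π_k·f_k(x) / marginal(x), where marginal(x) = Σ_j π_j·f_j(x).
Since both observations come from the same component, the likelihood for component k is f_k(x₁)·f_k(x₂).
  L_1 = [e^(−0.3)·0.3^4/4! = 0.000250026] × [0.000250026] = 6.25131e-08
  L_2 = [e^(−1.3)·1.3^4/4! = 0.0324324] × [0.0324324] = 0.00105186
  L_3 = [e^(−2.7)·2.7^4/4! = 0.148816] × [0.148816] = 0.0221461
  L_4 = [e^(−3.4)·3.4^4/4! = 0.185825] × [0.185825] = 0.0345308
Unnormalised posteriors:
  π_1·L_1 = 0.24 × 6.25131e-08 = 1.50031e-08
  π_2·L_2 = 0.27 × 0.00105186 = 0.000284003
  π_3·L_3 = 0.14 × 0.0221461 = 0.00310046
  π_4·L_4 = 0.35 × 0.0345308 = 0.0120858
Normaliser: 1.50031e-08 + 0.000284003 + 0.00310046 + 0.0120858 = 0.0154702
P(Class 2 | data) = 0.000284003 / 0.0154702 ≈ 0.0184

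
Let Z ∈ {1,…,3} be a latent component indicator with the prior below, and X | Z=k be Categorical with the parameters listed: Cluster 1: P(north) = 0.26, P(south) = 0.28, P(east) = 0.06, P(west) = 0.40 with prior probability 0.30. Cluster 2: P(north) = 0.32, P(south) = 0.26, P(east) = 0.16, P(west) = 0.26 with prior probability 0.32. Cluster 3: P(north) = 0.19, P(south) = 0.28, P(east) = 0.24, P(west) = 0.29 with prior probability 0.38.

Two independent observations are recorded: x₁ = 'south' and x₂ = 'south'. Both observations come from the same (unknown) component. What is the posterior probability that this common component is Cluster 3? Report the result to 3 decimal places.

Posterior ∝ prior × likelihood, so P(k | x) ∝ π_k f_k(x); normalise over all components.
Since both observations come from the same component, the likelihood for component k is f_k(x₁)·f_k(x₂).
  f_1 = [0.28] × [0.28] = 0.0784
  f_2 = [0.26] × [0.26] = 0.0676
  f_3 = [0.28] × [0.28] = 0.0784
Multiply by the mixture weights:
  π_1·f_1 = 0.30 × 0.0784 = 0.02352
  π_2·f_2 = 0.32 × 0.0676 = 0.021632
  π_3·f_3 = 0.38 × 0.0784 = 0.029792
Sum: 0.02352 + 0.021632 + 0.029792 = 0.074944
So the posterior for Cluster 3 is 0.029792 / 0.074944 ≈ 0.398.

0.398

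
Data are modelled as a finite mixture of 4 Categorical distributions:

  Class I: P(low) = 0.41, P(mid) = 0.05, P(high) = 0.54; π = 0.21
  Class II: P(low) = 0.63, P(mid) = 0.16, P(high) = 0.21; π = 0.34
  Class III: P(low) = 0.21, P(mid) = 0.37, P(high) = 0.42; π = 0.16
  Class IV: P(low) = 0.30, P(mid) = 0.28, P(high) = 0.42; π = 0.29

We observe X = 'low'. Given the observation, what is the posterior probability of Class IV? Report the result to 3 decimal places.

By Bayes' theorem, P(k | x) = π_k f_k(x) / Σ_j π_j f_j(x).
Evaluate each component's likelihood at the observed value:
  L_I = P(low | comp) = 0.41
  L_II = P(low | comp) = 0.63
  L_III = P(low | comp) = 0.21
  L_IV = P(low | comp) = 0.30
Weight by the priors:
  π_I·L_I = 0.21 × 0.41 = 0.0861
  π_II·L_II = 0.34 × 0.63 = 0.2142
  π_III·L_III = 0.16 × 0.21 = 0.0336
  π_IV·L_IV = 0.29 × 0.3 = 0.087
Normaliser: 0.0861 + 0.2142 + 0.0336 + 0.087 = 0.4209
Responsibility of Class IV: 0.087 / 0.4209 ≈ 0.207

0.207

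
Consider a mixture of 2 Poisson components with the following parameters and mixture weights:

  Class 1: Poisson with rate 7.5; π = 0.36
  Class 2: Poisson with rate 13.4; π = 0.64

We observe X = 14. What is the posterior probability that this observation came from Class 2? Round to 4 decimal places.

Posterior ∝ prior × likelihood, so P(k | x) ∝ π_k f_k(x); normalise over all components.
Poisson probabilities:
  L_1 = 0.0113042
  L_2 = 0.104595
Weight by the priors:
  π_1·L_1 = 0.36 × 0.0113042 = 0.00406952
  π_2·L_2 = 0.64 × 0.104595 = 0.0669411
Evidence: 0.00406952 + 0.0669411 = 0.0710106
Responsibility of Class 2: 0.0669411 / 0.0710106 ≈ 0.9427

0.9427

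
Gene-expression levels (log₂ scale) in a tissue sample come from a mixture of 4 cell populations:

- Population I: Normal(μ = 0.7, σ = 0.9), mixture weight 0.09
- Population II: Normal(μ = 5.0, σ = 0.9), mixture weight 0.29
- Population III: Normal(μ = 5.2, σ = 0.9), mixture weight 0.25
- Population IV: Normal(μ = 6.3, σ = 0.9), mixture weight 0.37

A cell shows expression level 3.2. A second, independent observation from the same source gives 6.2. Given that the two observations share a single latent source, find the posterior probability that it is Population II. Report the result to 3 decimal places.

P(component k | x) = P(Z=k)·f_k(x) / marginal(x), where marginal(x) = Σ_j P(Z=j)·f_j(x).
Since both observations come from the same component, the likelihood for component k is f_k(x₁)·f_k(x₂).
  L_I = [(1/(0.9·√(2π)))·exp(−(3.2−0.7)²/(2·0.9²)) = 0.443269·exp(-3.85802) = 0.00935726] × [3.44474e-09] = 3.22333e-11
  L_II = [(1/(0.9·√(2π)))·exp(−(3.2−5.0)²/(2·0.9²)) = 0.443269·exp(-2.00000) = 0.05999] × [0.182233] = 0.0109322
  L_III = [(1/(0.9·√(2π)))·exp(−(3.2−5.2)²/(2·0.9²)) = 0.443269·exp(-2.46914) = 0.0375263] × [0.239103] = 0.00897264
  L_IV = [(1/(0.9·√(2π)))·exp(−(3.2−6.3)²/(2·0.9²)) = 0.443269·exp(-5.93210) = 0.00117595] × [0.440541] = 0.000518056
Multiply by the mixture weights:
  P(Z=I)·L_I = 0.09 × 3.22333e-11 = 2.901e-12
  P(Z=II)·L_II = 0.29 × 0.0109322 = 0.00317033
  P(Z=III)·L_III = 0.25 × 0.00897264 = 0.00224316
  P(Z=IV)·L_IV = 0.37 × 0.000518056 = 0.000191681
Evidence: 2.901e-12 + 0.00317033 + 0.00224316 + 0.000191681 = 0.00560517
So the posterior for Population II is 0.00317033 / 0.00560517 ≈ 0.566.

0.566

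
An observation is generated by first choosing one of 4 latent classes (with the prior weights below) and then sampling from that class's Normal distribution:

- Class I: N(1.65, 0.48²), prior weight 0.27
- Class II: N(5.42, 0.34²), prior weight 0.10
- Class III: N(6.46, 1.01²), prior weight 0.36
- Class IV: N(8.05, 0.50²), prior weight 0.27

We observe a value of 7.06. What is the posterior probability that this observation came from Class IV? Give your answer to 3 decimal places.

Posterior ∝ prior × likelihood, so P(k | x) ∝ P(Z=k) f_k(x); normalise over all components.
Evaluate each component's likelihood at the observed value:
  f_I = 2.16316e-28
  f_II = 1.04037e-05
  f_III = 0.331098
  f_IV = 0.112366
Unnormalised posteriors:
  P(Z=I)·f_I = 0.27 × 2.16316e-28 = 5.84054e-29
  P(Z=II)·f_II = 0.10 × 1.04037e-05 = 1.04037e-06
  P(Z=III)·f_III = 0.36 × 0.331098 = 0.119195
  P(Z=IV)·f_IV = 0.27 × 0.112366 = 0.0303389
Evidence: 5.84054e-29 + 1.04037e-06 + 0.119195 + 0.0303389 = 0.149535
P(Class IV | the observation) = 0.0303389 / 0.149535 ≈ 0.203

0.203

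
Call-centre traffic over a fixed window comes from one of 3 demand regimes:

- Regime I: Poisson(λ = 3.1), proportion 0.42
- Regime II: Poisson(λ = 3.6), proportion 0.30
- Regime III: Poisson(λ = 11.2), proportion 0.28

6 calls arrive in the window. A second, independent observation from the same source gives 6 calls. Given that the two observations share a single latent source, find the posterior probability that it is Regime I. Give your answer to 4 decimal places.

0.3467

P(component k | x) = P(Z=k)·f_k(x) / marginal(x), where marginal(x) = Σ_j P(Z=j)·f_j(x).
Since both observations come from the same component, the likelihood for component k is f_k(x₁)·f_k(x₂).
  p_I = [e^(−3.1)·3.1^6/6! = 0.0555296] × [0.0555296] = 0.00308354
  p_II = [e^(−3.6)·3.6^6/6! = 0.0826081] × [0.0826081] = 0.00682409
  p_III = [e^(−11.2)·11.2^6/6! = 0.0374867] × [0.0374867] = 0.00140525
Unnormalised posteriors:
  P(Z=I)·p_I = 0.42 × 0.00308354 = 0.00129509
  P(Z=II)·p_II = 0.30 × 0.00682409 = 0.00204723
  P(Z=III)·p_III = 0.28 × 0.00140525 = 0.000393471
Evidence: 0.00129509 + 0.00204723 + 0.000393471 = 0.00373578
So the posterior for Regime I is 0.00129509 / 0.00373578 ≈ 0.3467.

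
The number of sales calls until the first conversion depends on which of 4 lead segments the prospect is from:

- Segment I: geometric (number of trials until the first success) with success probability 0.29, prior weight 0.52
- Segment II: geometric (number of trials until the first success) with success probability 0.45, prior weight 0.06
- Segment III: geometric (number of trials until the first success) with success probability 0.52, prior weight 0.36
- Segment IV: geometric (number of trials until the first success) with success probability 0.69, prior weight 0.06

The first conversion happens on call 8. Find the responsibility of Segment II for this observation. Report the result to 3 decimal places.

0.027

Apply Bayes' rule: the posterior for each component is proportional to its prior times its likelihood at x.
Component likelihoods at x = 8:
  f_I = 0.29·(1−0.29)^7 = 0.29·0.0909512 = 0.0263758
  f_II = 0.45·(1−0.45)^7 = 0.45·0.0152244 = 0.00685096
  f_III = 0.52·(1−0.52)^7 = 0.52·0.00587068 = 0.00305276
  f_IV = 0.69·(1−0.69)^7 = 0.69·0.000275126 = 0.000189837
Weight by the priors:
  π_I·f_I = 0.52 × 0.0263758 = 0.0137154
  π_II·f_II = 0.06 × 0.00685096 = 0.000411058
  π_III·f_III = 0.36 × 0.00305276 = 0.00109899
  π_IV·f_IV = 0.06 × 0.000189837 = 1.13902e-05
Sum: 0.0137154 + 0.000411058 + 0.00109899 + 1.13902e-05 = 0.0152369
So the posterior for Segment II is 0.000411058 / 0.0152369 ≈ 0.027.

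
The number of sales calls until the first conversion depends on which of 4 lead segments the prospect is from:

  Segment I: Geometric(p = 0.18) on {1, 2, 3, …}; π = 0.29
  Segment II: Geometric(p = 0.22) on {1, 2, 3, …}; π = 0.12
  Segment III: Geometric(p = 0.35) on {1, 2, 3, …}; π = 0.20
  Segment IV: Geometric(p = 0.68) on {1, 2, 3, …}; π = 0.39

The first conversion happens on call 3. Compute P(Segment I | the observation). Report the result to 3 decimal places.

The responsibility of component k is π_k f_k(x) divided by Σ_j π_j f_j(x).
Component likelihoods at x = 3:
  p_I = 0.121032
  p_II = 0.133848
  p_III = 0.147875
  p_IV = 0.069632
Unnormalised posteriors:
  π_I·p_I = 0.29 × 0.121032 = 0.0350993
  π_II·p_II = 0.12 × 0.133848 = 0.0160618
  π_III·p_III = 0.20 × 0.147875 = 0.029575
  π_IV·p_IV = 0.39 × 0.069632 = 0.0271565
Normaliser: 0.0350993 + 0.0160618 + 0.029575 + 0.0271565 = 0.107893
Responsibility of Segment I: 0.0350993 / 0.107893 ≈ 0.325

0.325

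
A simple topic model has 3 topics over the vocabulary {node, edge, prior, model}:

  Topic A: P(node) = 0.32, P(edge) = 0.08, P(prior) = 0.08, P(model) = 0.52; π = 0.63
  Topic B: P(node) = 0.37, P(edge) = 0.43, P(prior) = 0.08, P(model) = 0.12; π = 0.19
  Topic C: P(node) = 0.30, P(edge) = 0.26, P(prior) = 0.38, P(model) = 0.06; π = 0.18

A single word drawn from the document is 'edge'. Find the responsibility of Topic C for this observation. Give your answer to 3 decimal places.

The responsibility of component k is π_k f_k(x) divided by Σ_j π_j f_j(x).
Component likelihoods at x = 'edge':
  L_A = 0.08
  L_B = 0.43
  L_C = 0.26
Prior × likelihood for each component:
  π_A·L_A = 0.63 × 0.08 = 0.0504
  π_B·L_B = 0.19 × 0.43 = 0.0817
  π_C·L_C = 0.18 × 0.26 = 0.0468
Sum: 0.0504 + 0.0817 + 0.0468 = 0.1789
P(Topic C | x) = 0.0468 / 0.1789 ≈ 0.262

0.262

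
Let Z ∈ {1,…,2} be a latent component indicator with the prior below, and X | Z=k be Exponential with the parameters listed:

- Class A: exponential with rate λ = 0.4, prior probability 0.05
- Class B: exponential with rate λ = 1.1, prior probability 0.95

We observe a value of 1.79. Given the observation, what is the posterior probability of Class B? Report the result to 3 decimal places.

The responsibility of component k is P(Z=k) f_k(x) divided by Σ_j P(Z=j) f_j(x).
Component likelihoods at x = 1.79:
  p_A = 0.4·e^(−0.4·1.79) = 0.4·e^(−0.7160) = 0.195481
  p_B = 1.1·e^(−1.1·1.79) = 1.1·e^(−1.9690) = 0.153556
Weight by the priors:
  P(Z=A)·p_A = 0.05 × 0.195481 = 0.00977406
  P(Z=B)·p_B = 0.95 × 0.153556 = 0.145878
Marginal: 0.00977406 + 0.145878 = 0.155652
So the posterior for Class B is 0.145878 / 0.155652 ≈ 0.937.

0.937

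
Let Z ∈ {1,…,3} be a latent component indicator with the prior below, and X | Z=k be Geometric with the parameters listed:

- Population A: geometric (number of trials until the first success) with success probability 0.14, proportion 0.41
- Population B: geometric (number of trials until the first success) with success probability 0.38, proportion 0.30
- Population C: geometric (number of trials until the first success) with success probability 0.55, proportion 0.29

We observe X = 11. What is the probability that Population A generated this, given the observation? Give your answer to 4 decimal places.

0.9263

Apply Bayes' rule: the posterior for each component is proportional to its prior times its likelihood at x.
Geometric probabilities:
  p_A = 0.0309822
  p_B = 0.00318934
  p_C = 0.000187278
Multiply by the mixture weights:
  π_A·p_A = 0.41 × 0.0309822 = 0.0127027
  π_B·p_B = 0.30 × 0.00318934 = 0.000956801
  π_C·p_C = 0.29 × 0.000187278 = 5.43108e-05
Marginal: 0.0127027 + 0.000956801 + 5.43108e-05 = 0.0137138
Responsibility of Population A: 0.0127027 / 0.0137138 ≈ 0.9263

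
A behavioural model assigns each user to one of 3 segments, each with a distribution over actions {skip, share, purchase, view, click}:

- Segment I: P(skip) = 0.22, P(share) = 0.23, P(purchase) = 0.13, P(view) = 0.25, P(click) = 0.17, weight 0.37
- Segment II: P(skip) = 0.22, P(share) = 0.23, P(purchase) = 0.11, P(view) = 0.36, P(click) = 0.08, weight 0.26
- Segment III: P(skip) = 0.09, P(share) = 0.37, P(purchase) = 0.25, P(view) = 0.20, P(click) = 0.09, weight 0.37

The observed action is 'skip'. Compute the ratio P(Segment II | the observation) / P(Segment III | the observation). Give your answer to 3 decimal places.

Only the two components matter; the odds are (π_i f_i(x)) / (π_j f_j(x)).
Component likelihoods at x = 'skip':
  L_I = P(skip | comp) = 0.22
  L_II = P(skip | comp) = 0.22
  L_III = P(skip | comp) = 0.09
Odds = (0.26/0.37) × (0.22/0.09) = 0.702703 × 2.44444 ≈ 1.718

1.718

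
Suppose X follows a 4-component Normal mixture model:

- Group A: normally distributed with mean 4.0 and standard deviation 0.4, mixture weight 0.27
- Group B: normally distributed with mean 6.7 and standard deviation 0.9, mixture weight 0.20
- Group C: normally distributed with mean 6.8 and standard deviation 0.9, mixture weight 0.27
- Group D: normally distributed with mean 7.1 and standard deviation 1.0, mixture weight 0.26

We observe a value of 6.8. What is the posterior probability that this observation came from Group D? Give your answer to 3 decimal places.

0.323

Apply Bayes' rule: the posterior for each component is proportional to its prior times its likelihood at x.
Evaluate each component's likelihood at the observed value:
  L_A = 2.28368e-11
  L_B = 0.440541
  L_C = 0.443269
  L_D = 0.381388
Unnormalised posteriors:
  π_A·L_A = 0.27 × 2.28368e-11 = 6.16594e-12
  π_B·L_B = 0.20 × 0.440541 = 0.0881083
  π_C·L_C = 0.27 × 0.443269 = 0.119683
  π_D·L_D = 0.26 × 0.381388 = 0.0991608
Marginal: 6.16594e-12 + 0.0881083 + 0.119683 + 0.0991608 = 0.306952
P(Group D | x) = 0.0991608 / 0.306952 ≈ 0.323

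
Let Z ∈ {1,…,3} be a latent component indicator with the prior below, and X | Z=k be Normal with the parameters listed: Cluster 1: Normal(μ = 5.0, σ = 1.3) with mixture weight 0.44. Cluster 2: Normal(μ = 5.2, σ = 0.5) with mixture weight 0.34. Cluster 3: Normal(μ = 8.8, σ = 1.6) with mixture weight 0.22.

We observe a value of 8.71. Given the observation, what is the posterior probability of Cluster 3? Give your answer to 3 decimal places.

0.960

P(component k | x) = π_k·f_k(x) / marginal(x), where marginal(x) = Σ_j π_j·f_j(x).
Normal densities:
  L_1 = (1/(1.3·√(2π)))·exp(−(8.71−5.0)²/(2·1.3²)) = 0.306879·exp(-4.07222) = 0.00522907
  L_2 = (1/(0.5·√(2π)))·exp(−(8.71−5.2)²/(2·0.5²)) = 0.797885·exp(-24.64020) = 1.58795e-11
  L_3 = (1/(1.6·√(2π)))·exp(−(8.71−8.8)²/(2·1.6²)) = 0.249339·exp(-0.00158) = 0.248945
Multiply by the mixture weights:
  π_1·L_1 = 0.44 × 0.00522907 = 0.00230079
  π_2·L_2 = 0.34 × 1.58795e-11 = 5.39903e-12
  π_3·L_3 = 0.22 × 0.248945 = 0.0547679
Normaliser: 0.00230079 + 5.39903e-12 + 0.0547679 = 0.0570686
P(Cluster 3 | 8.71) = 0.0547679 / 0.0570686 ≈ 0.960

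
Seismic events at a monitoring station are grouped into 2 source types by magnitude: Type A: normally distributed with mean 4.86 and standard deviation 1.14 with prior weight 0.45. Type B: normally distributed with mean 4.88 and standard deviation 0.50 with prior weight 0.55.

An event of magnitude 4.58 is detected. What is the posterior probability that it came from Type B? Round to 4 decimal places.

0.7058

The responsibility of component k is w_k f_k(x) divided by Σ_j w_j f_j(x).
Evaluate each component's likelihood at the observed value:
  L_A = (1/(1.14·√(2π)))·exp(−(4.58−4.86)²/(2·1.14²)) = 0.349949·exp(-0.03016) = 0.339551
  L_B = (1/(0.50·√(2π)))·exp(−(4.58−4.88)²/(2·0.50²)) = 0.797885·exp(-0.18000) = 0.666449
Prior × likelihood for each component:
  w_A·L_A = 0.45 × 0.339551 = 0.152798
  w_B·L_B = 0.55 × 0.666449 = 0.366547
Sum: 0.152798 + 0.366547 = 0.519345
So the posterior for Type B is 0.366547 / 0.519345 ≈ 0.7058.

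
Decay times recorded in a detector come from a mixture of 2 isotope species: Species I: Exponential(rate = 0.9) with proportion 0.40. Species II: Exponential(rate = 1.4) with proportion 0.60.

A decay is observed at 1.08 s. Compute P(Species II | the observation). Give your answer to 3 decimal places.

0.576

By Bayes' theorem, P(k | x) = π_k f_k(x) / Σ_j π_j f_j(x).
Exponential densities:
  L_I = 0.9·e^(−0.9·1.08) = 0.9·e^(−0.9720) = 0.340493
  L_II = 1.4·e^(−1.4·1.08) = 1.4·e^(−1.5120) = 0.308656
Unnormalised posteriors:
  π_I·L_I = 0.40 × 0.340493 = 0.136197
  π_II·L_II = 0.60 × 0.308656 = 0.185194
Normaliser: 0.136197 + 0.185194 = 0.321391
So the posterior for Species II is 0.185194 / 0.321391 ≈ 0.576.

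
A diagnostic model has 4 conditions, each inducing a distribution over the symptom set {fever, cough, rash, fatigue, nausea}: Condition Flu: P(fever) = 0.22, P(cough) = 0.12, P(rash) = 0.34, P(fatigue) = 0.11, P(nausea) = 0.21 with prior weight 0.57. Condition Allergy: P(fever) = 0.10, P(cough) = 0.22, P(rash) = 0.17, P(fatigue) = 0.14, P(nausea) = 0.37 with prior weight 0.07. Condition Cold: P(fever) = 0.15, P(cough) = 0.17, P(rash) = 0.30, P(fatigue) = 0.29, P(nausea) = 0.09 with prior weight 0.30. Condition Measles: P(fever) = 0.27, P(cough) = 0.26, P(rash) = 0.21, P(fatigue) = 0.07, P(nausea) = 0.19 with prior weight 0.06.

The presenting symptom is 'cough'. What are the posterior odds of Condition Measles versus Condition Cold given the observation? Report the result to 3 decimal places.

0.306

Posterior odds = (w_i f_i(x)) / (w_j f_j(x)); the normalising sum cancels.
Component likelihoods at x = 'cough':
  L_Flu = P(cough | comp) = 0.12
  L_Allergy = P(cough | comp) = 0.22
  L_Cold = P(cough | comp) = 0.17
  L_Measles = P(cough | comp) = 0.26
Posterior odds = (w_Measles·L_Measles) / (w_Cold·L_Cold) = (0.06·0.26) / (0.30·0.17) = 0.0156 / 0.051 ≈ 0.306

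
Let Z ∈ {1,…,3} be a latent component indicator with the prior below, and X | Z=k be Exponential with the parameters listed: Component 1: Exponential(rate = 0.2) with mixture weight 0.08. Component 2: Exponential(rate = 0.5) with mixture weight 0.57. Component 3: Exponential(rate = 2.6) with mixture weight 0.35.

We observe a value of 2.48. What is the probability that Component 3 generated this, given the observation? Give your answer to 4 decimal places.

The responsibility of component k is π_k f_k(x) divided by Σ_j π_j f_j(x).
Component likelihoods at x = 2.48:
  L_1 = 0.2·e^(−0.2·2.48) = 0.2·e^(−0.4960) = 0.121792
  L_2 = 0.5·e^(−0.5·2.48) = 0.5·e^(−1.2400) = 0.144692
  L_3 = 2.6·e^(−2.6·2.48) = 2.6·e^(−6.4480) = 0.00411758
Unnormalised posteriors:
  π_1·L_1 = 0.08 × 0.121792 = 0.00974339
  π_2·L_2 = 0.57 × 0.144692 = 0.0824745
  π_3·L_3 = 0.35 × 0.00411758 = 0.00144115
Sum: 0.00974339 + 0.0824745 + 0.00144115 = 0.093659
P(Component 3 | the observation) = 0.00144115 / 0.093659 ≈ 0.0154

0.0154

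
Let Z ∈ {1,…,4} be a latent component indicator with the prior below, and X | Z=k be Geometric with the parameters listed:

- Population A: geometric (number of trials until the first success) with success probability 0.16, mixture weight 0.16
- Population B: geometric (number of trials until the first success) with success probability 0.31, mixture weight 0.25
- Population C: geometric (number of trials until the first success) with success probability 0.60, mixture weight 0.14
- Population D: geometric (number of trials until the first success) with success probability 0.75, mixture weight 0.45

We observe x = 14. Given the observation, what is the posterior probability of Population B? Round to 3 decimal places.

0.190

P(component k | x) = P(Z=k)·f_k(x) / marginal(x), where marginal(x) = Σ_j P(Z=j)·f_j(x).
Evaluate each component's likelihood at the observed value:
  L_A = 0.16·(1−0.16)^13 = 0.16·0.103665 = 0.0165863
  L_B = 0.31·(1−0.31)^13 = 0.31·0.00803597 = 0.00249115
  L_C = 0.60·(1−0.60)^13 = 0.60·6.71089e-06 = 4.02653e-06
  L_D = 0.75·(1−0.75)^13 = 0.75·1.49012e-08 = 1.11759e-08
Unnormalised posteriors:
  P(Z=A)·L_A = 0.16 × 0.0165863 = 0.00265382
  P(Z=B)·L_B = 0.25 × 0.00249115 = 0.000622787
  P(Z=C)·L_C = 0.14 × 4.02653e-06 = 5.63714e-07
  P(Z=D)·L_D = 0.45 × 1.11759e-08 = 5.02914e-09
Evidence: 0.00265382 + 0.000622787 + 5.63714e-07 + 5.02914e-09 = 0.00327717
Responsibility of Population B: 0.000622787 / 0.00327717 ≈ 0.190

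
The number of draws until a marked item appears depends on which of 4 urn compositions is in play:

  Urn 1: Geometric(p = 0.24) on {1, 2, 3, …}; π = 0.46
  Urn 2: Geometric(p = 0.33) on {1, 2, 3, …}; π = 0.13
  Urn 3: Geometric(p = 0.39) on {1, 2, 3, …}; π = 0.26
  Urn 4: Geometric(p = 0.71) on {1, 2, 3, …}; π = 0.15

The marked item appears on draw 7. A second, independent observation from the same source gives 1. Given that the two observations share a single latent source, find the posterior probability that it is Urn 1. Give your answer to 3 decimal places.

0.603

By Bayes' theorem, P(k | x) = π_k f_k(x) / Σ_j π_j f_j(x).
Since both observations come from the same component, the likelihood for component k is f_k(x₁)·f_k(x₂).
  p_1 = [0.046248] × [0.24] = 0.0110995
  p_2 = [0.0298513] × [0.33] = 0.00985092
  p_3 = [0.0200929] × [0.39] = 0.00783625
  p_4 = [0.000422325] × [0.71] = 0.00029985
Prior × likelihood for each component:
  π_1·p_1 = 0.46 × 0.0110995 = 0.00510578
  π_2·p_2 = 0.13 × 0.00985092 = 0.00128062
  π_3·p_3 = 0.26 × 0.00783625 = 0.00203742
  π_4·p_4 = 0.15 × 0.00029985 = 4.49776e-05
Sum: 0.00510578 + 0.00128062 + 0.00203742 + 4.49776e-05 = 0.0084688
So the posterior for Urn 1 is 0.00510578 / 0.0084688 ≈ 0.603.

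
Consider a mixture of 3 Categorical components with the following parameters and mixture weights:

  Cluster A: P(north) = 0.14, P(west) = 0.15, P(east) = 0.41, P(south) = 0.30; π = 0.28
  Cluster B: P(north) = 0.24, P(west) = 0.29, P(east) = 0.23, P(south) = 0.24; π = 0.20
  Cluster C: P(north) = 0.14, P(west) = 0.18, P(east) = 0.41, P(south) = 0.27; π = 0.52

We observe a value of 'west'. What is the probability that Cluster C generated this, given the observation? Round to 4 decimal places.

The responsibility of component k is w_k f_k(x) divided by Σ_j w_j f_j(x).
Component likelihoods at x = 'west':
  L_A = P(west | comp) = 0.15
  L_B = P(west | comp) = 0.29
  L_C = P(west | comp) = 0.18
Multiply by the mixture weights:
  w_A·L_A = 0.28 × 0.15 = 0.042
  w_B·L_B = 0.20 × 0.29 = 0.058
  w_C·L_C = 0.52 × 0.18 = 0.0936
Sum: 0.042 + 0.058 + 0.0936 = 0.1936
Responsibility of Cluster C: 0.0936 / 0.1936 ≈ 0.4835

0.4835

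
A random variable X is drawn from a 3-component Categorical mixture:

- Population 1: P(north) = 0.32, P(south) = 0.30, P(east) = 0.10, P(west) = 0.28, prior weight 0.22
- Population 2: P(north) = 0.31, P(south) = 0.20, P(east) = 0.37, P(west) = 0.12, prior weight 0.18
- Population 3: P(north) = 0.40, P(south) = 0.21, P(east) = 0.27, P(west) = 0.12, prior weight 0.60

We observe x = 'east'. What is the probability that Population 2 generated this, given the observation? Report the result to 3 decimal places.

0.266

Apply Bayes' rule: the posterior for each component is proportional to its prior times its likelihood at x.
Component likelihoods at x = 'east':
  L_1 = 0.1
  L_2 = 0.37
  L_3 = 0.27
Unnormalised posteriors:
  π_1·L_1 = 0.22 × 0.1 = 0.022
  π_2·L_2 = 0.18 × 0.37 = 0.0666
  π_3·L_3 = 0.60 × 0.27 = 0.162
Sum: 0.022 + 0.0666 + 0.162 = 0.2506
So the posterior for Population 2 is 0.0666 / 0.2506 ≈ 0.266.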